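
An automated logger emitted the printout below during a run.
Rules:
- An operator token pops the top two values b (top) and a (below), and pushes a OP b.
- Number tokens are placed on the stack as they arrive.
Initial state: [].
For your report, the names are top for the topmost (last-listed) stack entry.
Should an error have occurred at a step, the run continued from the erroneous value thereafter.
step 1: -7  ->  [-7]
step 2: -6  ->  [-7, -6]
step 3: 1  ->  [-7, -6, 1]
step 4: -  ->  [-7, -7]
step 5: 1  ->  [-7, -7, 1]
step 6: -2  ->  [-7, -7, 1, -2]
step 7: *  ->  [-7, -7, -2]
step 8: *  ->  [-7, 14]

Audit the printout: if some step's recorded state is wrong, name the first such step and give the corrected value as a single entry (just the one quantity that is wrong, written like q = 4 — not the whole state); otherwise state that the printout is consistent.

no error

Recomputing the run from the initial state:
step 1: [-7]
step 2: [-7, -6]
step 3: [-7, -6, 1]
step 4: [-7, -7]
step 5: [-7, -7, 1]
step 6: [-7, -7, 1, -2]
step 7: [-7, -7, -2]
step 8: [-7, 14]
This matches the printout at every step.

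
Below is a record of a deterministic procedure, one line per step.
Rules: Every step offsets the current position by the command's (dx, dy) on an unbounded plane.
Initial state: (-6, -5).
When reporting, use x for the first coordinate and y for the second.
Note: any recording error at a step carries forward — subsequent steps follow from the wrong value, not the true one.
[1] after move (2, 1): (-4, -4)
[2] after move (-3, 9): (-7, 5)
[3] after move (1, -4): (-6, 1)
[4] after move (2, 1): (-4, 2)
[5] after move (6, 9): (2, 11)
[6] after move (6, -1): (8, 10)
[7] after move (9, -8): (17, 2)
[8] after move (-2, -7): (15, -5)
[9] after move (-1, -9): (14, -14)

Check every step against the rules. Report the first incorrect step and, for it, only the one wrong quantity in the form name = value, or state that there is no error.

Recomputing the run from the initial state:
step 1: x = -4, y = -4
step 2: x = -7, y = 5
step 3: x = -6, y = 1
step 4: x = -4, y = 2
step 5: x = 2, y = 11
step 6: x = 8, y = 10
step 7: x = 17, y = 2
step 8: x = 15, y = -5
step 9: x = 14, y = -14
This matches the record at every step.

no error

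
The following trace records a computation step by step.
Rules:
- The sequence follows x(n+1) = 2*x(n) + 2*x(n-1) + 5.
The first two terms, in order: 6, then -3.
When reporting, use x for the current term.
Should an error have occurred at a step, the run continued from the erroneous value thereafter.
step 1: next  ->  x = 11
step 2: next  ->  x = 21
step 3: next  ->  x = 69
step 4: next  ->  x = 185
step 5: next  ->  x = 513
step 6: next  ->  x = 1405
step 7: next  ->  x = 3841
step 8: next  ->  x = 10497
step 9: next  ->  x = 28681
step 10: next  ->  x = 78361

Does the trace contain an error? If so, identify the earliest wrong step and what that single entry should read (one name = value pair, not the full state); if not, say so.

Recomputing the run from the initial state:
step 1: x = 11
step 2: x = 21
step 3: x = 69
step 4: x = 185
step 5: x = 513
step 6: x = 1401
step 7: x = 3833
step 8: x = 10473
step 9: x = 28617
step 10: x = 78185
The first disagreement with the trace is at step 6, where the value should be x = 1401.

step 6, x = 1401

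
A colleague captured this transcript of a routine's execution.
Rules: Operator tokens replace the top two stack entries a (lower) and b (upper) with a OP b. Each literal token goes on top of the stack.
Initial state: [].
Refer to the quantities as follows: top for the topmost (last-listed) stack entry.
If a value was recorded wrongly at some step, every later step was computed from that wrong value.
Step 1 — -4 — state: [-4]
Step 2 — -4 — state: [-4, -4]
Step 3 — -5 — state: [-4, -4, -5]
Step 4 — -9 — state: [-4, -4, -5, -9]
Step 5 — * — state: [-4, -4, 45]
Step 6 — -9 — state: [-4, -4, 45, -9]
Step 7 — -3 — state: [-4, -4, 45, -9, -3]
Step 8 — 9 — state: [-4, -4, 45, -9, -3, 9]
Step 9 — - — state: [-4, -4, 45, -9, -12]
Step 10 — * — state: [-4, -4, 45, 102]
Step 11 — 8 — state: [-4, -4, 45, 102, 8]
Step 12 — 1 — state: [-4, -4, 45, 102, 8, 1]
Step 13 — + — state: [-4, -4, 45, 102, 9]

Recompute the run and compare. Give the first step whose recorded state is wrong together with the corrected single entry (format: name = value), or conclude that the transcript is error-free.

Step 1: push -4: top = -4 — agrees with the transcript.
Step 2: push -4: top = -4 — same as recorded.
Step 3: push -5: top = -5 — agrees with the transcript.
Step 4: push -9: top = -9 — consistent with the transcript.
Step 5: -5 * -9 = 45 — exactly as logged.
Step 6: push -9: top = -9 — same as recorded.
Step 7: push -3: top = -3 — matches.
Step 8: push 9: top = 9 — exactly as logged.
Step 9: -3 - 9 = -12 — agrees with the transcript.
Step 10: -9 * -12 = 108 — not what was recorded.
So the first discrepancy is step 10, where the right value is top = 108.

step 10, top = 108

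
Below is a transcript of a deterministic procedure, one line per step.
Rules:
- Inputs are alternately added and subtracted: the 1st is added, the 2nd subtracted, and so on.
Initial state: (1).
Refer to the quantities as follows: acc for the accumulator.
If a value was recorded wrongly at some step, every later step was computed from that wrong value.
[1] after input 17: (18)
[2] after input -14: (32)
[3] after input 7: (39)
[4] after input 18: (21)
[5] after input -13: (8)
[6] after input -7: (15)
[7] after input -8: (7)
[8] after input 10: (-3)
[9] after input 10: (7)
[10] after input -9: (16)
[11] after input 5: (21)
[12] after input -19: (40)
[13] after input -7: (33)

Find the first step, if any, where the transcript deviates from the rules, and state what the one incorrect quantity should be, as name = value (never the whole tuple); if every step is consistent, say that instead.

Step 1: acc = 1 + 17 = 18 — confirmed correct.
Step 2: acc = 18 - -14 = 32 — verified.
Step 3: acc = 32 + 7 = 39 — no discrepancy.
Step 4: acc = 39 - 18 = 21 — checks out.
Step 5: acc = 21 + -13 = 8 — agrees with the transcript.
Step 6: acc = 8 - -7 = 15 — same as recorded.
Step 7: acc = 15 + -8 = 7 — in agreement.
Step 8: acc = 7 - 10 = -3 — no discrepancy.
Step 9: acc = -3 + 10 = 7 — same as recorded.
Step 10: acc = 7 - -9 = 16 — matches.
Step 11: acc = 16 + 5 = 21 — checks out.
Step 12: acc = 21 - -19 = 40 — matches.
Step 13: acc = 40 + -7 = 33 — no discrepancy.
All steps check out; nothing to correct.

no error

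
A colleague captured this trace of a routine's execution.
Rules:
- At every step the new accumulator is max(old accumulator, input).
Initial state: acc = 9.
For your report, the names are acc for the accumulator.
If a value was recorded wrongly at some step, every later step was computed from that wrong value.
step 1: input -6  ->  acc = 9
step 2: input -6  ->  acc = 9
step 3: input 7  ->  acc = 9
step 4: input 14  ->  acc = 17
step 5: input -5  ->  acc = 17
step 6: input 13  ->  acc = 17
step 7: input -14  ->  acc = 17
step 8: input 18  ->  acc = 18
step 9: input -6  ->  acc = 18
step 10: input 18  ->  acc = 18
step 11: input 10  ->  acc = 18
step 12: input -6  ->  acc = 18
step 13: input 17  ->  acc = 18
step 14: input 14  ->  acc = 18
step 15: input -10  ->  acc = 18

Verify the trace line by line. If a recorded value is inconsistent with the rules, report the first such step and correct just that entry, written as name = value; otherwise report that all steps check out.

step 4, acc = 14

Step 1: acc = max(9, -6) = 9 — exactly as logged.
Step 2: acc = max(9, -6) = 9 — in agreement.
Step 3: acc = max(9, 7) = 9 — in agreement.
Step 4: acc = max(9, 14) = 14 — the trace disagrees here.
First deviation found at step 4; the corrected entry is acc = 14.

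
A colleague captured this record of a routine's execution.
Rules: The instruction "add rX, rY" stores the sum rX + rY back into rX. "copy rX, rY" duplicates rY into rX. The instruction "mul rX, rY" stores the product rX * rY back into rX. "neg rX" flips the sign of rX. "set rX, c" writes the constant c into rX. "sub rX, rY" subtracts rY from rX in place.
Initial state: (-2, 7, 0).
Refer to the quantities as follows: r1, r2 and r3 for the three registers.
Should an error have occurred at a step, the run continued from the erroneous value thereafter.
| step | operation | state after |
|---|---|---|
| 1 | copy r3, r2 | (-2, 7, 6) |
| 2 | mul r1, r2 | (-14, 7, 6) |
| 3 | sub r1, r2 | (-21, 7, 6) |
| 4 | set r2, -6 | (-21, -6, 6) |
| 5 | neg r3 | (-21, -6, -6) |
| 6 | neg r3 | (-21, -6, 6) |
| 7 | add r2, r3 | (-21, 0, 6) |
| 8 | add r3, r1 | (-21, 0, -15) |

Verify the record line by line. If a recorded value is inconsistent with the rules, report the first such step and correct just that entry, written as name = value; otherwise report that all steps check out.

step 1, r3 = 7

step 1: r3 = 7 -> a discrepancy with the record
The earliest wrong entry is at step 1: it should read r3 = 7.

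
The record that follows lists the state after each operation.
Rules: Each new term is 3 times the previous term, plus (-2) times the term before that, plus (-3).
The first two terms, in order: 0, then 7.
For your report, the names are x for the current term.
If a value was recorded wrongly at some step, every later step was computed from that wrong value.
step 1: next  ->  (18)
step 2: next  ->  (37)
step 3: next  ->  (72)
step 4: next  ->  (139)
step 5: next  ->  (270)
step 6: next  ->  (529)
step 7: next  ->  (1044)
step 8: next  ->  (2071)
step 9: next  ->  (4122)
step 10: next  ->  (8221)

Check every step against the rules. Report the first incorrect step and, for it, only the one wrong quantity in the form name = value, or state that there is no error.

no error

Step 1: x = 3*(7) + (-2)*(0) + (-3) = 18 — consistent with the record.
Step 2: x = 3*(18) + (-2)*(7) + (-3) = 37 — verified.
Step 3: x = 3*(37) + (-2)*(18) + (-3) = 72 — no discrepancy.
Step 4: x = 3*(72) + (-2)*(37) + (-3) = 139 — same as recorded.
Step 5: x = 3*(139) + (-2)*(72) + (-3) = 270 — consistent with the record.
Step 6: x = 3*(270) + (-2)*(139) + (-3) = 529 — matches.
Step 7: x = 3*(529) + (-2)*(270) + (-3) = 1044 — confirmed correct.
Step 8: x = 3*(1044) + (-2)*(529) + (-3) = 2071 — no discrepancy.
Step 9: x = 3*(2071) + (-2)*(1044) + (-3) = 4122 — consistent with the record.
Step 10: x = 3*(4122) + (-2)*(2071) + (-3) = 8221 — checks out.
Every step is consistent.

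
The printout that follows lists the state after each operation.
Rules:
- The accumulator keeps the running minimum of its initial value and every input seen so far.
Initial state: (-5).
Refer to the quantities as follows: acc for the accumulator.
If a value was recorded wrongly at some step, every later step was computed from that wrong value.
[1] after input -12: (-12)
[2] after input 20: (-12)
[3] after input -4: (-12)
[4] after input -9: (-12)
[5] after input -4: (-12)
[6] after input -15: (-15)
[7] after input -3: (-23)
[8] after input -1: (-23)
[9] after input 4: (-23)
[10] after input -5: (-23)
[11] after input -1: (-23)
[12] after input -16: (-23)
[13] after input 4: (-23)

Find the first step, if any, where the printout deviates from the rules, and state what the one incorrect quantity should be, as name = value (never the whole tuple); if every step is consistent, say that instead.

step 7, acc = -15

Recomputing the run from the initial state:
step 1: acc = -12
step 2: acc = -12
step 3: acc = -12
step 4: acc = -12
step 5: acc = -12
step 6: acc = -15
step 7: acc = -15
step 8: acc = -15
step 9: acc = -15
step 10: acc = -15
step 11: acc = -15
step 12: acc = -16
step 13: acc = -16
The first disagreement with the printout is at step 7, where the value should be acc = -15.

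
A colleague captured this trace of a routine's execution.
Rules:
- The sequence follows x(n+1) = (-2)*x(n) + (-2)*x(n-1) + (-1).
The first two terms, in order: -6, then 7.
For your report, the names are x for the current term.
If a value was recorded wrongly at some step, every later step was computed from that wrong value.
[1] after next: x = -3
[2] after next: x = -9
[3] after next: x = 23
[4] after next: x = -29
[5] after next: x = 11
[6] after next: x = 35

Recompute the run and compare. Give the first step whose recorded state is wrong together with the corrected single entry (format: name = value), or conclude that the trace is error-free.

Recomputing the run from the initial state:
step 1: x = -3
step 2: x = -9
step 3: x = 23
step 4: x = -29
step 5: x = 11
step 6: x = 35
This matches the trace at every step.

no error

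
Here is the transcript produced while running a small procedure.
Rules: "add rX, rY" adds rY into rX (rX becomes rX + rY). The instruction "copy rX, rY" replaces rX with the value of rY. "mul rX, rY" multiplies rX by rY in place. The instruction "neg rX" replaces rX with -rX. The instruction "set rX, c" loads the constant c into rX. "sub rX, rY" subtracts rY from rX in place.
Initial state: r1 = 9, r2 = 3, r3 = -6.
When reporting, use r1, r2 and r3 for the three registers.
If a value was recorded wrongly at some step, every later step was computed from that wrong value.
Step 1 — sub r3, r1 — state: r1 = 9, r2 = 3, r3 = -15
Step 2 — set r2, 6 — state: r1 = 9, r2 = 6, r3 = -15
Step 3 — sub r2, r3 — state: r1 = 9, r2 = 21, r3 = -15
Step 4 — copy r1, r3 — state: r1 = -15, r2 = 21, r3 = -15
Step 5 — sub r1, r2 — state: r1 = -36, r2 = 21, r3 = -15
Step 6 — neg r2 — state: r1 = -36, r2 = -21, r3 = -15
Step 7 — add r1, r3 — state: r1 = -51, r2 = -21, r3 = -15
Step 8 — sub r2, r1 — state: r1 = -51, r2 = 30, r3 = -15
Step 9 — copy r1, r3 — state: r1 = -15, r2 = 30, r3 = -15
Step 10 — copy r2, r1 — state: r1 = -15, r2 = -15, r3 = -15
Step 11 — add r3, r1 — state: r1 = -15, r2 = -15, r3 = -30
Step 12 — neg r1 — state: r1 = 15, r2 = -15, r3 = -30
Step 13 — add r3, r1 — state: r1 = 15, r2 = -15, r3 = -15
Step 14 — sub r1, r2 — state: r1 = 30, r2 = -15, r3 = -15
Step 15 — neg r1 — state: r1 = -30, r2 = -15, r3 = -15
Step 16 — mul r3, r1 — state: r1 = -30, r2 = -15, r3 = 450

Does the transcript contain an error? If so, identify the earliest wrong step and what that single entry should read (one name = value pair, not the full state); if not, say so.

no error

Recomputing the run from the initial state:
step 1: r1 = 9, r2 = 3, r3 = -15
step 2: r1 = 9, r2 = 6, r3 = -15
step 3: r1 = 9, r2 = 21, r3 = -15
step 4: r1 = -15, r2 = 21, r3 = -15
step 5: r1 = -36, r2 = 21, r3 = -15
step 6: r1 = -36, r2 = -21, r3 = -15
step 7: r1 = -51, r2 = -21, r3 = -15
step 8: r1 = -51, r2 = 30, r3 = -15
step 9: r1 = -15, r2 = 30, r3 = -15
step 10: r1 = -15, r2 = -15, r3 = -15
step 11: r1 = -15, r2 = -15, r3 = -30
step 12: r1 = 15, r2 = -15, r3 = -30
step 13: r1 = 15, r2 = -15, r3 = -15
step 14: r1 = 30, r2 = -15, r3 = -15
step 15: r1 = -30, r2 = -15, r3 = -15
step 16: r1 = -30, r2 = -15, r3 = 450
This matches the transcript at every step.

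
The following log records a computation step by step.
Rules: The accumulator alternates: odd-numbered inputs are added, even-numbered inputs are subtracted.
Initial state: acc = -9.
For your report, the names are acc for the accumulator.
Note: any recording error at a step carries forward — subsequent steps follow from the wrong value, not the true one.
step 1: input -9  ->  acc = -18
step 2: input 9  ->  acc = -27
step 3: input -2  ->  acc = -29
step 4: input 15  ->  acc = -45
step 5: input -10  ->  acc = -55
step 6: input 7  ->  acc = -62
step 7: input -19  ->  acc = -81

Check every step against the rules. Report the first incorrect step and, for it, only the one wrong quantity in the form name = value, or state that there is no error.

step 4, acc = -44

1. acc = -9 + -9 = -18 (consistent with the log)
2. acc = -18 - 9 = -27 (verified)
3. acc = -27 + -2 = -29 (matches)
4. acc = -29 - 15 = -44 (the log has a different value)
So the first discrepancy is step 4, where the right value is acc = -44.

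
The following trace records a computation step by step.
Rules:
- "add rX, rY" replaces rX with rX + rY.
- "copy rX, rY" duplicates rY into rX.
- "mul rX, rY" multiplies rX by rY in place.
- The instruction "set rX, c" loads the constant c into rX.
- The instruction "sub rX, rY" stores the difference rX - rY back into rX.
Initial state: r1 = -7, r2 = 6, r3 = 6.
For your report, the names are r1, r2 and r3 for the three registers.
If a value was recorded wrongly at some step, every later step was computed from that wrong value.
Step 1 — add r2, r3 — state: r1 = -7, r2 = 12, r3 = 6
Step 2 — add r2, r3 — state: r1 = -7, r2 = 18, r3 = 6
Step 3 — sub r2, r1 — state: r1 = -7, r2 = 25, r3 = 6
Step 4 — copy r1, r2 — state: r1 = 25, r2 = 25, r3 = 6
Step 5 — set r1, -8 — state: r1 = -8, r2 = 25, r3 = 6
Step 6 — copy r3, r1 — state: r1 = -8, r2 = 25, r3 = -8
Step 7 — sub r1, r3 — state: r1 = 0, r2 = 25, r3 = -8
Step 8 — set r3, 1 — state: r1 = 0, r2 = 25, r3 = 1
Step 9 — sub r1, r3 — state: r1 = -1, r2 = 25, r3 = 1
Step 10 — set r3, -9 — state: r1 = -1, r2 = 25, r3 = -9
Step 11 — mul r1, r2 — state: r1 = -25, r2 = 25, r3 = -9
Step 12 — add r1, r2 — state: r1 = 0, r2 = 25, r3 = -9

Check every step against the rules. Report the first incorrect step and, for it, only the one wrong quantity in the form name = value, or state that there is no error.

no error

Step 1: r2 = 6 + 6 = 12 — matches.
Step 2: r2 = 12 + 6 = 18 — in agreement.
Step 3: r2 = 18 - -7 = 25 — in agreement.
Step 4: r1 = 25 — no discrepancy.
Step 5: r1 = -8 — in agreement.
Step 6: r3 = -8 — confirmed correct.
Step 7: r1 = -8 - -8 = 0 — matches.
Step 8: r3 = 1 — agrees with the trace.
Step 9: r1 = 0 - 1 = -1 — in agreement.
Step 10: r3 = -9 — matches.
Step 11: r1 = -1 * 25 = -25 — matches.
Step 12: r1 = -25 + 25 = 0 — no discrepancy.
Each recorded entry agrees with the recomputation.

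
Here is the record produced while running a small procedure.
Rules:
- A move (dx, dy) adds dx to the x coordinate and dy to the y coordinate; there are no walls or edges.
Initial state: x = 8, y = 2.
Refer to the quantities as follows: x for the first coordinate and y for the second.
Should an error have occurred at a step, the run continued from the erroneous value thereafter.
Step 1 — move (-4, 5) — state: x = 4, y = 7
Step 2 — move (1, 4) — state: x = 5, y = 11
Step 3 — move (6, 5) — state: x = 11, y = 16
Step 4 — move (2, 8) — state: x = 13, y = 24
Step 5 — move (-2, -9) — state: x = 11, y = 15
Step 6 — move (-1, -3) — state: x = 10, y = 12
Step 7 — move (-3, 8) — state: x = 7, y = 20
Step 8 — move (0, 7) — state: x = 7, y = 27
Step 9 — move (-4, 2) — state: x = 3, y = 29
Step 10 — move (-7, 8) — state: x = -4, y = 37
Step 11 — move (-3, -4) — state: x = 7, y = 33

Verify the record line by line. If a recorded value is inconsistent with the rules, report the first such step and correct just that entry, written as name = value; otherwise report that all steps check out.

step 11, x = -7

1. x = 8 + (-4) = 4, y = 2 + (5) = 7 (verified)
2. x = 4 + (1) = 5, y = 7 + (4) = 11 (checks out)
3. x = 5 + (6) = 11, y = 11 + (5) = 16 (checks out)
4. x = 11 + (2) = 13, y = 16 + (8) = 24 (exactly as logged)
5. x = 13 + (-2) = 11, y = 24 + (-9) = 15 (consistent with the record)
6. x = 11 + (-1) = 10, y = 15 + (-3) = 12 (confirmed correct)
7. x = 10 + (-3) = 7, y = 12 + (8) = 20 (exactly as logged)
8. x = 7 + (0) = 7, y = 20 + (7) = 27 (agrees with the record)
9. x = 7 + (-4) = 3, y = 27 + (2) = 29 (no discrepancy)
10. x = 3 + (-7) = -4, y = 29 + (8) = 37 (exactly as logged)
11. x = -4 + (-3) = -7, y = 37 + (-4) = 33 (first mismatch against the record)
First deviation found at step 11; the corrected entry is x = -7.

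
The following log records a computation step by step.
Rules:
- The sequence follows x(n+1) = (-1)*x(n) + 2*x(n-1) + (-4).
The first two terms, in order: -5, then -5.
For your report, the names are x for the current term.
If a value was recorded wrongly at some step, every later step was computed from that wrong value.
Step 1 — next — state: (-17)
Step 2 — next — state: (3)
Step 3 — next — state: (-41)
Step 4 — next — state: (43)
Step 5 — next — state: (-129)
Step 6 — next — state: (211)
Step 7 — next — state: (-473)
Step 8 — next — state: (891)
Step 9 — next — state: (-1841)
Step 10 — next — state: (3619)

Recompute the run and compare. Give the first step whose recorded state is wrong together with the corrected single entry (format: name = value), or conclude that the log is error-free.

1. x = -1*(-5) + (2)*(-5) + (-4) = -9 (the recorded entry deviates here)
First incorrect step: 1; the correct value is x = -9.

step 1, x = -9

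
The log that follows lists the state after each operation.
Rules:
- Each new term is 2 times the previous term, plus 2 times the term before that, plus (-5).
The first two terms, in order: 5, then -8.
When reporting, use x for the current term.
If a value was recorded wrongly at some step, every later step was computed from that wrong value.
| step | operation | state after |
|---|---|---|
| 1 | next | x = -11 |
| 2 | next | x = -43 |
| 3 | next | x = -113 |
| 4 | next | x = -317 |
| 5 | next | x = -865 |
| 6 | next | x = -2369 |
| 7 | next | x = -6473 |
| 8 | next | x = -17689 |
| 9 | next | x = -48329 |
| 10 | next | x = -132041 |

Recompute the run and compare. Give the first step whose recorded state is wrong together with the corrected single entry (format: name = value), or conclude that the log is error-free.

no error

step 1: x = 2*(-8) + (2)*(5) + (-5) = -11 -> in agreement
step 2: x = 2*(-11) + (2)*(-8) + (-5) = -43 -> confirmed correct
step 3: x = 2*(-43) + (2)*(-11) + (-5) = -113 -> same as recorded
step 4: x = 2*(-113) + (2)*(-43) + (-5) = -317 -> verified
step 5: x = 2*(-317) + (2)*(-113) + (-5) = -865 -> verified
step 6: x = 2*(-865) + (2)*(-317) + (-5) = -2369 -> exactly as logged
step 7: x = 2*(-2369) + (2)*(-865) + (-5) = -6473 -> confirmed correct
step 8: x = 2*(-6473) + (2)*(-2369) + (-5) = -17689 -> exactly as logged
step 9: x = 2*(-17689) + (2)*(-6473) + (-5) = -48329 -> matches
step 10: x = 2*(-48329) + (2)*(-17689) + (-5) = -132041 -> verified
Each recorded entry agrees with the recomputation.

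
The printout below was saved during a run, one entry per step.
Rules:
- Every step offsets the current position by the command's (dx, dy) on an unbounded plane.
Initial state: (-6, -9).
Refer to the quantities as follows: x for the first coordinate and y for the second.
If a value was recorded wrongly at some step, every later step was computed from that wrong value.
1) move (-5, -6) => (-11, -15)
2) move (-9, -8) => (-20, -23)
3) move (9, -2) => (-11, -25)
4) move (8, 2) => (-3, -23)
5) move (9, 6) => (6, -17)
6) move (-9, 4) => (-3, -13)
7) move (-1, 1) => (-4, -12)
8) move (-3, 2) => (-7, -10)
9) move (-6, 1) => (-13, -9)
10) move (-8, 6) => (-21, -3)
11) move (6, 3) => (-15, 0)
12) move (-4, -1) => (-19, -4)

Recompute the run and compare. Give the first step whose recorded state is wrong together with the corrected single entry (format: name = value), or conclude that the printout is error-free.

Recomputing the run from the initial state:
step 1: x = -11, y = -15
step 2: x = -20, y = -23
step 3: x = -11, y = -25
step 4: x = -3, y = -23
step 5: x = 6, y = -17
step 6: x = -3, y = -13
step 7: x = -4, y = -12
step 8: x = -7, y = -10
step 9: x = -13, y = -9
step 10: x = -21, y = -3
step 11: x = -15, y = 0
step 12: x = -19, y = -1
The first disagreement with the printout is at step 12, where the value should be y = -1.

step 12, y = -1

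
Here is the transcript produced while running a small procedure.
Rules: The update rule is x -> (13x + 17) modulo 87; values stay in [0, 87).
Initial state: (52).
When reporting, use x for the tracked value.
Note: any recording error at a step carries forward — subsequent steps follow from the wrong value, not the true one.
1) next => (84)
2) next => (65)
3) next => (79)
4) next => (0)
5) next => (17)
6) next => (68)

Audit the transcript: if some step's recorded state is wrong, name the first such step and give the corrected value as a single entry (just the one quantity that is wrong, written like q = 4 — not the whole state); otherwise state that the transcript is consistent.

Step 1: x = (13*52 + 17) mod 87 = 84 — no discrepancy.
Step 2: x = (13*84 + 17) mod 87 = 65 — verified.
Step 3: x = (13*65 + 17) mod 87 = 79 — in agreement.
Step 4: x = (13*79 + 17) mod 87 = 0 — checks out.
Step 5: x = (13*0 + 17) mod 87 = 17 — matches.
Step 6: x = (13*17 + 17) mod 87 = 64 — the transcript disagrees here.
So the first discrepancy is step 6, where the right value is x = 64.

step 6, x = 64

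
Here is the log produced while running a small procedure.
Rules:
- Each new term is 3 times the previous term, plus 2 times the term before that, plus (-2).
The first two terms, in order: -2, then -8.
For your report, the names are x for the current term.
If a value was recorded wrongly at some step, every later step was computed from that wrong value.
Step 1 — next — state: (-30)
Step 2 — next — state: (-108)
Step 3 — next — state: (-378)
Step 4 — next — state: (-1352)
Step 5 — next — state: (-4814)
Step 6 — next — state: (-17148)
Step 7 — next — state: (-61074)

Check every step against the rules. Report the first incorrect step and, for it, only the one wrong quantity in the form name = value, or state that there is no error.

step 3, x = -386

Step 1: x = 3*(-8) + (2)*(-2) + (-2) = -30 — no discrepancy.
Step 2: x = 3*(-30) + (2)*(-8) + (-2) = -108 — in agreement.
Step 3: x = 3*(-108) + (2)*(-30) + (-2) = -386 — the entry is off here.
First incorrect step: 3; the correct value is x = -386.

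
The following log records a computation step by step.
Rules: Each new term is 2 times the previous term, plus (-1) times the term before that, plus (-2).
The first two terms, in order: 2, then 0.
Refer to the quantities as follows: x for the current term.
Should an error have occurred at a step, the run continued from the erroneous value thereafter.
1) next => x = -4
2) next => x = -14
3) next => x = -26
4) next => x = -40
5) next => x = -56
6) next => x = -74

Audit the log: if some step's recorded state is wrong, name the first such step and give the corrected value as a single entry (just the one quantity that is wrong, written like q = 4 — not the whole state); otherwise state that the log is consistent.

step 2, x = -10

1. x = 2*(0) + (-1)*(2) + (-2) = -4 (in agreement)
2. x = 2*(-4) + (-1)*(0) + (-2) = -10 (first mismatch against the log)
That makes step 2 the first incorrect line — x = -10 is what it should show.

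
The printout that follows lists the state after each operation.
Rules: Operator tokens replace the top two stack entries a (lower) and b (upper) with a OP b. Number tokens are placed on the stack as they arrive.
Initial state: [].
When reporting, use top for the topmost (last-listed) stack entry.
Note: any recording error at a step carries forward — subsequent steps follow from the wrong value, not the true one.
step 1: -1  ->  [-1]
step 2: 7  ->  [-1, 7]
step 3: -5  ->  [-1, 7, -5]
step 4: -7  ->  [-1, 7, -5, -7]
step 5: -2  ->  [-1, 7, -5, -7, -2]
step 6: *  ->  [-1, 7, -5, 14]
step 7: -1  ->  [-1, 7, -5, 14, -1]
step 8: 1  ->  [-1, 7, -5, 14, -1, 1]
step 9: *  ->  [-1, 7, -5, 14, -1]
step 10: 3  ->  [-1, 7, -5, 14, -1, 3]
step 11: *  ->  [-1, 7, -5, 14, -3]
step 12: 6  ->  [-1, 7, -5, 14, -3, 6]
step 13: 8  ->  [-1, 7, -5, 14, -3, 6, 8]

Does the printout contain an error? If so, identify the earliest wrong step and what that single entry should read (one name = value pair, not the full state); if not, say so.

step 1: push -1: top = -1 -> agrees with the printout
step 2: push 7: top = 7 -> in agreement
step 3: push -5: top = -5 -> confirmed correct
step 4: push -7: top = -7 -> no discrepancy
step 5: push -2: top = -2 -> confirmed correct
step 6: -7 * -2 = 14 -> verified
step 7: push -1: top = -1 -> same as recorded
step 8: push 1: top = 1 -> confirmed correct
step 9: -1 * 1 = -1 -> in agreement
step 10: push 3: top = 3 -> verified
step 11: -1 * 3 = -3 -> same as recorded
step 12: push 6: top = 6 -> checks out
step 13: push 8: top = 8 -> exactly as logged
Nothing is out of place; the run is error-free.

no error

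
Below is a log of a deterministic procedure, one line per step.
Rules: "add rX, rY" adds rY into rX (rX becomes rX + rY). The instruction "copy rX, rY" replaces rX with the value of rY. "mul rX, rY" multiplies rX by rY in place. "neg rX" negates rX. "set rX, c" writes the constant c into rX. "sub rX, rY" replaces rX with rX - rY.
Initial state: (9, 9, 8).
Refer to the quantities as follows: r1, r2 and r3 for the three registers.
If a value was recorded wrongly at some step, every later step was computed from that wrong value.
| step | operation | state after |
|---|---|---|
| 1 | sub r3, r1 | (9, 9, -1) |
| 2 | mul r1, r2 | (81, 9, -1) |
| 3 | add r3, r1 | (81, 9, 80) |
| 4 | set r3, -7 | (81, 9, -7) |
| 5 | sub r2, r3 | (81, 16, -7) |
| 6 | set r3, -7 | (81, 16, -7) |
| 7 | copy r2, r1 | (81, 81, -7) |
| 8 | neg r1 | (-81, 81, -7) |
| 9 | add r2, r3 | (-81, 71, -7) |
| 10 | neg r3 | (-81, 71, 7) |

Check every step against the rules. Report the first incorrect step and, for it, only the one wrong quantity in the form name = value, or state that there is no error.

Step 1: r3 = 8 - 9 = -1 — no discrepancy.
Step 2: r1 = 9 * 9 = 81 — confirmed correct.
Step 3: r3 = -1 + 81 = 80 — in agreement.
Step 4: r3 = -7 — consistent with the log.
Step 5: r2 = 9 - -7 = 16 — verified.
Step 6: r3 = -7 — confirmed correct.
Step 7: r2 = 81 — exactly as logged.
Step 8: r1 = -(81) = -81 — in agreement.
Step 9: r2 = 81 + -7 = 74 — first mismatch against the log.
First incorrect step: 9; the correct value is r2 = 74.

step 9, r2 = 74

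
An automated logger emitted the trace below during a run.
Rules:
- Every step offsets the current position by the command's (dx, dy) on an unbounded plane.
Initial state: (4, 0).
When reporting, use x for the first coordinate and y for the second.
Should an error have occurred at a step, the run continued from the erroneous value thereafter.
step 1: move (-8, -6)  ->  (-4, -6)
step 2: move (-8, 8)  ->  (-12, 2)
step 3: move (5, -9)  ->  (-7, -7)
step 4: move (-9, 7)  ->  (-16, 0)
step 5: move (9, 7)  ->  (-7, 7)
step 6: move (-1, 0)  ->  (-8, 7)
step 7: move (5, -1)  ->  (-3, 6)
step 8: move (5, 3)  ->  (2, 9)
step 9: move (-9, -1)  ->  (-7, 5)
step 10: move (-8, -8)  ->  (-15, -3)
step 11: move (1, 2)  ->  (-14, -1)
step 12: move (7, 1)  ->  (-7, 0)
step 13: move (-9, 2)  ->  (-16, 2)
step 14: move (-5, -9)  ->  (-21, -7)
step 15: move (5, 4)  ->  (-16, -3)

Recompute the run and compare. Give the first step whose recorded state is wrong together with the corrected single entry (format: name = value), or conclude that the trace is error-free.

Recomputing the run from the initial state:
step 1: x = -4, y = -6
step 2: x = -12, y = 2
step 3: x = -7, y = -7
step 4: x = -16, y = 0
step 5: x = -7, y = 7
step 6: x = -8, y = 7
step 7: x = -3, y = 6
step 8: x = 2, y = 9
step 9: x = -7, y = 8
step 10: x = -15, y = 0
step 11: x = -14, y = 2
step 12: x = -7, y = 3
step 13: x = -16, y = 5
step 14: x = -21, y = -4
step 15: x = -16, y = 0
The first disagreement with the trace is at step 9, where the value should be y = 8.

step 9, y = 8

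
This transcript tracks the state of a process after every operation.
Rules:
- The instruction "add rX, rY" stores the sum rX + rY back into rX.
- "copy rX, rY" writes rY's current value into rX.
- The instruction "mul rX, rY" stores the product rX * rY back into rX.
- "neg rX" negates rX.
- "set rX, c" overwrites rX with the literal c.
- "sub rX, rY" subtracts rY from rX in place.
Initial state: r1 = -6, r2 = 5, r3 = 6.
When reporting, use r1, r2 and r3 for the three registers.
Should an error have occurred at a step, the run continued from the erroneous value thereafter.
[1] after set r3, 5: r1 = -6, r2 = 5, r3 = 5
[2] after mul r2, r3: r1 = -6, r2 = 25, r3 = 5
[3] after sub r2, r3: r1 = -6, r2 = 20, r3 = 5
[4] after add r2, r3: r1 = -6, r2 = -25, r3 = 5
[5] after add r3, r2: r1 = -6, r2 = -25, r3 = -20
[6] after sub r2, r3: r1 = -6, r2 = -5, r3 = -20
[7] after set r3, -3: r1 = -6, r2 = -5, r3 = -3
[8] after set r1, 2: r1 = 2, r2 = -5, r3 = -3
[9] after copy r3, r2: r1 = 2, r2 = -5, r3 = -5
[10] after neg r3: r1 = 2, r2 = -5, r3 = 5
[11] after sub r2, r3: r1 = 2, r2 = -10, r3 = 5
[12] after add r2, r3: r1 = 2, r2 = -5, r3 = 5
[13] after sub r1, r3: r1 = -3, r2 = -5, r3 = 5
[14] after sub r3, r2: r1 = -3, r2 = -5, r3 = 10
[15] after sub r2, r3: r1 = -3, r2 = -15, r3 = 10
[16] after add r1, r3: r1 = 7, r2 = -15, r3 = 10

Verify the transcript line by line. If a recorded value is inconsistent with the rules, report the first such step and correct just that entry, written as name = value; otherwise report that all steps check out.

step 4, r2 = 25

1. r3 = 5 (consistent with the transcript)
2. r2 = 5 * 5 = 25 (same as recorded)
3. r2 = 25 - 5 = 20 (agrees with the transcript)
4. r2 = 20 + 5 = 25 (the recorded entry deviates here)
So the first discrepancy is step 4, where the right value is r2 = 25.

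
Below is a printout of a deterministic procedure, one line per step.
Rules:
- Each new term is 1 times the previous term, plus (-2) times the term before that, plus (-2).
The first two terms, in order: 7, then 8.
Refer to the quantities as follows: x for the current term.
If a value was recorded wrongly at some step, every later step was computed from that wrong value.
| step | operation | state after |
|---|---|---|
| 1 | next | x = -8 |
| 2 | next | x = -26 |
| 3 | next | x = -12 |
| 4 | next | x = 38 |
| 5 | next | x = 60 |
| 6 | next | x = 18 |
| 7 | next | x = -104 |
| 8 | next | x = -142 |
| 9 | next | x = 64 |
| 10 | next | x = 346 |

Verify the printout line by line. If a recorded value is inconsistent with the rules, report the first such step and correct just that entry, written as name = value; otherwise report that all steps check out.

Step 1: x = 1*(8) + (-2)*(7) + (-2) = -8 — same as recorded.
Step 2: x = 1*(-8) + (-2)*(8) + (-2) = -26 — matches.
Step 3: x = 1*(-26) + (-2)*(-8) + (-2) = -12 — in agreement.
Step 4: x = 1*(-12) + (-2)*(-26) + (-2) = 38 — exactly as logged.
Step 5: x = 1*(38) + (-2)*(-12) + (-2) = 60 — same as recorded.
Step 6: x = 1*(60) + (-2)*(38) + (-2) = -18 — the recorded entry deviates here.
The earliest wrong entry is at step 6: it should read x = -18.

step 6, x = -18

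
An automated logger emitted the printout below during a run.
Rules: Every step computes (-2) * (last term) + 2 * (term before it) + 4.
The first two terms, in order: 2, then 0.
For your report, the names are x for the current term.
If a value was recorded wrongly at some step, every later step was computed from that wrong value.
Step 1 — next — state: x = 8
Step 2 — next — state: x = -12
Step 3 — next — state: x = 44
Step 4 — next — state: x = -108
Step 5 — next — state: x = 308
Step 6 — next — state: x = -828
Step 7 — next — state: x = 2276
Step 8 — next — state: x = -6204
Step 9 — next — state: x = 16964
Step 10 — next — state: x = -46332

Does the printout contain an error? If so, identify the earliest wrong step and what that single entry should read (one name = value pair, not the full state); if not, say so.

no error

Recomputing the run from the initial state:
step 1: x = 8
step 2: x = -12
step 3: x = 44
step 4: x = -108
step 5: x = 308
step 6: x = -828
step 7: x = 2276
step 8: x = -6204
step 9: x = 16964
step 10: x = -46332
This matches the printout at every step.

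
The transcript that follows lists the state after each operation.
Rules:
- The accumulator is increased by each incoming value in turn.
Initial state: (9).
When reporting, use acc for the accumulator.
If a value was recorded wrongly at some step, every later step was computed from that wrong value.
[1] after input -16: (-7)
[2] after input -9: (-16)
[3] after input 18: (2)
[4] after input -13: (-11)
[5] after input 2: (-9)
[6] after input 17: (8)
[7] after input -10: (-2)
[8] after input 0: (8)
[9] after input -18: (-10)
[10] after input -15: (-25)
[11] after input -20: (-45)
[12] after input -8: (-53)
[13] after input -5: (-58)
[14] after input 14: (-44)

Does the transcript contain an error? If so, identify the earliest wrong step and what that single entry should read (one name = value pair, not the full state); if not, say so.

step 8, acc = -2

step 1: acc = 9 + -16 = -7 -> same as recorded
step 2: acc = -7 + -9 = -16 -> checks out
step 3: acc = -16 + 18 = 2 -> checks out
step 4: acc = 2 + -13 = -11 -> checks out
step 5: acc = -11 + 2 = -9 -> exactly as logged
step 6: acc = -9 + 17 = 8 -> no discrepancy
step 7: acc = 8 + -10 = -2 -> consistent with the transcript
step 8: acc = -2 + 0 = -2 -> this is not what the transcript shows
First incorrect step: 8; the correct value is acc = -2.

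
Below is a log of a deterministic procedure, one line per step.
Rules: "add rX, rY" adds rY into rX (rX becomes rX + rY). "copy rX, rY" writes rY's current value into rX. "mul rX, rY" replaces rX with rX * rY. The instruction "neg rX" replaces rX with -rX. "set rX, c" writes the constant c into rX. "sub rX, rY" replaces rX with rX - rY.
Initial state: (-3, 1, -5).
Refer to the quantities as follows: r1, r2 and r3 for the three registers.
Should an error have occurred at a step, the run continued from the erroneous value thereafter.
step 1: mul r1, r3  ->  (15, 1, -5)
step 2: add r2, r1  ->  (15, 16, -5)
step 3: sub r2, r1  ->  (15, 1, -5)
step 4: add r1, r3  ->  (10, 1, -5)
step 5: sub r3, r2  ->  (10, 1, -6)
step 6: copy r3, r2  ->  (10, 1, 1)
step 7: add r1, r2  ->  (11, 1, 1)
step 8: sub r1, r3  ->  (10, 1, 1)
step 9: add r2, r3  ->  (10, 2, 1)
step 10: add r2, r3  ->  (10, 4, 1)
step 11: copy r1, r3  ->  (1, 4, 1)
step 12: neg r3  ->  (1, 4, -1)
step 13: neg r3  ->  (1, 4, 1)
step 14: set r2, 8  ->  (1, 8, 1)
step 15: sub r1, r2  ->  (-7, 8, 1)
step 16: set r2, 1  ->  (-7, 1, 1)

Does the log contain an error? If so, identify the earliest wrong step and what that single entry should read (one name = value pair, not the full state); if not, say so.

1. r1 = -3 * -5 = 15 (verified)
2. r2 = 1 + 15 = 16 (consistent with the log)
3. r2 = 16 - 15 = 1 (agrees with the log)
4. r1 = 15 + -5 = 10 (matches)
5. r3 = -5 - 1 = -6 (exactly as logged)
6. r3 = 1 (same as recorded)
7. r1 = 10 + 1 = 11 (no discrepancy)
8. r1 = 11 - 1 = 10 (agrees with the log)
9. r2 = 1 + 1 = 2 (confirmed correct)
10. r2 = 2 + 1 = 3 (this is not what the log shows)
That makes step 10 the first incorrect line — r2 = 3 is what it should show.

step 10, r2 = 3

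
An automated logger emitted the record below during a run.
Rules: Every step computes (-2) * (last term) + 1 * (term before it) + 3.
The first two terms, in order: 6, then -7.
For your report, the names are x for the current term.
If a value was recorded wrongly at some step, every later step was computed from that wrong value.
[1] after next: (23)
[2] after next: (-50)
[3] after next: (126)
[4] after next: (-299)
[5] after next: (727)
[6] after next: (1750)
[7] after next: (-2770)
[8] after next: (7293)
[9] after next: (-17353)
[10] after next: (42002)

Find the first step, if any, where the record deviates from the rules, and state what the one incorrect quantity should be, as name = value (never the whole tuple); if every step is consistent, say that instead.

Recomputing the run from the initial state:
step 1: x = 23
step 2: x = -50
step 3: x = 126
step 4: x = -299
step 5: x = 727
step 6: x = -1750
step 7: x = 4230
step 8: x = -10207
step 9: x = 24647
step 10: x = -59498
The first disagreement with the record is at step 6, where the value should be x = -1750.

step 6, x = -1750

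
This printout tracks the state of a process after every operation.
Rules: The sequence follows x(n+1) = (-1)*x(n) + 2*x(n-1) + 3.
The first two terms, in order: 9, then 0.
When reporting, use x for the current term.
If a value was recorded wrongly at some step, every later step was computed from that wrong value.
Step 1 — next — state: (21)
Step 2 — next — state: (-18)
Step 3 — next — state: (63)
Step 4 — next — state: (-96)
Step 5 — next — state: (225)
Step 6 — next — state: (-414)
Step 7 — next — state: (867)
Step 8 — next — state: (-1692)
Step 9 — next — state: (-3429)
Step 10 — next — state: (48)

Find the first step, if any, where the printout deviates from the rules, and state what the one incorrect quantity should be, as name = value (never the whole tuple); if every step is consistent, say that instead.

Recomputing the run from the initial state:
step 1: x = 21
step 2: x = -18
step 3: x = 63
step 4: x = -96
step 5: x = 225
step 6: x = -414
step 7: x = 867
step 8: x = -1692
step 9: x = 3429
step 10: x = -6810
The first disagreement with the printout is at step 9, where the value should be x = 3429.

step 9, x = 3429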